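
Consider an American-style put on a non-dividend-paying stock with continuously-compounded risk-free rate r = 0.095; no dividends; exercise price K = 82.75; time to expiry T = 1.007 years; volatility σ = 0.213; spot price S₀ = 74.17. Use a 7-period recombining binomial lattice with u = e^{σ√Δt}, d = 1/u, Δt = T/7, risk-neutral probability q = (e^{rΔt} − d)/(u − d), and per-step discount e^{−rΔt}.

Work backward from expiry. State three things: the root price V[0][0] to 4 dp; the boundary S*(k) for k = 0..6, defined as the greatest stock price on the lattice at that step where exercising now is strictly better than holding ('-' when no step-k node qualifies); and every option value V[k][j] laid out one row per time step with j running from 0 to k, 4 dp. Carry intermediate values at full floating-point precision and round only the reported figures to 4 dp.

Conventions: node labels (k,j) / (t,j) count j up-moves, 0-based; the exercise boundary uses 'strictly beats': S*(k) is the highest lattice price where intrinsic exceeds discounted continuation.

price = 9.0834
boundary = - 68.4136 63.1040 68.4136 74.1700 68.4136 74.1700
tree:
9.0834
14.3364 5.2585
19.6460 8.8452 2.6238
24.5435 14.3364 4.8310 0.9876
29.0610 19.6460 8.5800 2.0609 0.1850
33.2278 24.5435 14.3364 4.2421 0.4309 0.0000
37.0712 29.0610 19.6460 8.5800 1.0040 0.0000 0.0000
40.6164 33.2278 24.5435 14.3364 2.3393 0.0000 0.0000 0.0000

Δt=0.14386, u=1.08414, d=0.92239, q=0.56488, disc=e^(-rΔt)=0.98643
k=7 terminal: V=max(K-S,0) → 40.6164 33.2278 24.5435 14.3364 2.3393 0.0000 0.0000 0.0000
k=6: j=0 S=45.6788 intr=37.0712 cont=35.9480 V=37.0712[EX]; j=1 S=53.6890 intr=29.0610 cont=27.9378 V=29.0610[EX]; j=2 S=63.1040 intr=19.6460 cont=18.5228 V=19.6460[EX]; j=3 S=74.1700 intr=8.5800 cont=7.4568 V=8.5800[EX]; j=4 S=87.1765 intr=0.0000 cont=1.0040 V=1.0040[hold]; j=5 S=102.4639 intr=0.0000 cont=0.0000 V=0.0000[hold]; j=6 S=120.4321 intr=0.0000 cont=0.0000 V=0.0000[hold]  S*(6)=74.1700
k=5: j=0 S=49.5222 intr=33.2278 cont=32.1046 V=33.2278[EX]; j=1 S=58.2065 intr=24.5435 cont=23.4203 V=24.5435[EX]; j=2 S=68.4136 intr=14.3364 cont=13.2132 V=14.3364[EX]; j=3 S=80.4107 intr=2.3393 cont=4.2421 V=4.2421[hold]; j=4 S=94.5116 intr=0.0000 cont=0.4309 V=0.4309[hold]; j=5 S=111.0853 intr=0.0000 cont=0.0000 V=0.0000[hold]  S*(5)=68.4136
k=4: j=0 S=53.6890 intr=29.0610 cont=27.9378 V=29.0610[EX]; j=1 S=63.1040 intr=19.6460 cont=18.5228 V=19.6460[EX]; j=2 S=74.1700 intr=8.5800 cont=8.5171 V=8.5800[EX]; j=3 S=87.1765 intr=0.0000 cont=2.0609 V=2.0609[hold]; j=4 S=102.4639 intr=0.0000 cont=0.1850 V=0.1850[hold]  S*(4)=74.1700
k=3: j=0 S=58.2065 intr=24.5435 cont=23.4203 V=24.5435[EX]; j=1 S=68.4136 intr=14.3364 cont=13.2132 V=14.3364[EX]; j=2 S=80.4107 intr=2.3393 cont=4.8310 V=4.8310[hold]; j=3 S=94.5116 intr=0.0000 cont=0.9876 V=0.9876[hold]  S*(3)=68.4136
k=2: j=0 S=63.1040 intr=19.6460 cont=18.5228 V=19.6460[EX]; j=1 S=74.1700 intr=8.5800 cont=8.8452 V=8.8452[hold]; j=2 S=87.1765 intr=0.0000 cont=2.6238 V=2.6238[hold]  S*(2)=63.1040
k=1: j=0 S=68.4136 intr=14.3364 cont=13.3609 V=14.3364[EX]; j=1 S=80.4107 intr=2.3393 cont=5.2585 V=5.2585[hold]  S*(1)=68.4136
k=0: j=0 S=74.1700 intr=8.5800 cont=9.0834 V=9.0834[hold]  S*(0)=-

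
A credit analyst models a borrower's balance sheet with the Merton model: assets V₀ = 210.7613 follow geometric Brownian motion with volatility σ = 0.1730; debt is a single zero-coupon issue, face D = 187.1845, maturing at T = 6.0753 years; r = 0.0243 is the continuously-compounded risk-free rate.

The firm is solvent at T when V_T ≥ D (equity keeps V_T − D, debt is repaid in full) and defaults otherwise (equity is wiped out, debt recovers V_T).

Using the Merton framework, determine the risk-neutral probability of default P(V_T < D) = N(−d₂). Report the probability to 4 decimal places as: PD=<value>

Apply the equity-as-call identities (strike 187.1845, horizon 6.0753 years):
d₁ = [ln(V₀/D) + (r + σ²/2)T] / (σ√T)
   = [ln(210.7613/187.1845) + (0.0243 + 0.5·0.1730²)·6.0753] / (0.1730·√6.0753)
   = [0.118631 + 0.238544] / 0.426413 = 0.837628
d₂ = d₁ − σ√T = 0.837628 − 0.426413 = 0.411215
risk-neutral PD = N(−d₂) = N(-0.411215) = 0.340457

PD=0.3405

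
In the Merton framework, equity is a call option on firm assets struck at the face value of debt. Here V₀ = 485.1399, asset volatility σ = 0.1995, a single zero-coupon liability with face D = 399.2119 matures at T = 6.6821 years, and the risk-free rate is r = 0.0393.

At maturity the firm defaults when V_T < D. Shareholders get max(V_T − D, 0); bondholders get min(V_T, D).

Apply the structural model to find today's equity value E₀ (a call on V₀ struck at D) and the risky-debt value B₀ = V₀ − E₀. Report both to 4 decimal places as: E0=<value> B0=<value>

With assets at 485.1399 and a single debt payment of 399.2119 at 6.6821 years:
d₁ = [ln(V₀/D) + (r + σ²/2)T] / (σ√T)
   = [ln(485.1399/399.2119) + (0.0393 + 0.5·0.1995²)·6.6821] / (0.1995·√6.6821)
   = [0.194945 + 0.395581] / 0.515703 = 1.145090
d₂ = d₁ − σ√T = 1.145090 − 0.515703 = 0.629388
N(d₁) = 0.873914,  N(d₂) = 0.735452,  e^(−rT) = 0.769044
E₀ = V₀·N(d₁) − D·e^(−rT)·N(d₂)
   = 485.1399·0.873914 − 399.2119·0.769044·0.735452 = 198.178145
B₀ = V₀ − E₀ = 485.1399 − 198.178145 = 286.961755

E0=198.1781 B0=286.9618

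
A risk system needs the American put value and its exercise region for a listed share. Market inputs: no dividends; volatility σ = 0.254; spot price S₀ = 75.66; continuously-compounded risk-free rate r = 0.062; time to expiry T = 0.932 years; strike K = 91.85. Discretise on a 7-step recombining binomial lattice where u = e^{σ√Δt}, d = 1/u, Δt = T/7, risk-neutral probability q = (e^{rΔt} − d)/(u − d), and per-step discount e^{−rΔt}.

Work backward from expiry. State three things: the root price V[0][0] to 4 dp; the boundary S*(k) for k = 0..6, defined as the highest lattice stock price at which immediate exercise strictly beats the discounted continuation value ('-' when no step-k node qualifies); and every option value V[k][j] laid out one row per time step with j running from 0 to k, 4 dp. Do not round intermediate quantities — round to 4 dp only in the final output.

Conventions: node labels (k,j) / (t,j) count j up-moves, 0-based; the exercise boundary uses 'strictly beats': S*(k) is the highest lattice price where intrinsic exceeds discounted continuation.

price = 16.6699
boundary = - 68.9629 62.8585 68.9629 75.6600 68.9629 75.6600
tree:
16.6699
22.8871 11.2302
28.9915 16.3618 6.7002
34.5555 22.8871 10.6345 3.1968
39.6270 28.9915 16.1900 5.7062 0.9451
44.2495 34.5555 22.8871 9.8536 1.9914 0.0000
48.4629 39.6270 28.9915 16.1900 4.1963 0.0000 0.0000
52.3034 44.2495 34.5555 22.8871 8.8425 0.0000 0.0000 0.0000

Δt=0.13314, u=1.09711, d=0.91148, q=0.52150, disc=e^(-rΔt)=0.99178
k=7 terminal: V=max(K-S,0) → 52.3034 44.2495 34.5555 22.8871 8.8425 0.0000 0.0000 0.0000
k=6: j=0 S=43.3871 intr=48.4629 cont=47.7079 V=48.4629[EX]; j=1 S=52.2230 intr=39.6270 cont=38.8719 V=39.6270[EX]; j=2 S=62.8585 intr=28.9915 cont=28.2364 V=28.9915[EX]; j=3 S=75.6600 intr=16.1900 cont=15.4349 V=16.1900[EX]; j=4 S=91.0685 intr=0.7815 cont=4.1963 V=4.1963[hold]; j=5 S=109.6151 intr=0.0000 cont=0.0000 V=0.0000[hold]; j=6 S=131.9388 intr=0.0000 cont=0.0000 V=0.0000[hold]  S*(6)=75.6600
k=5: j=0 S=47.6005 intr=44.2495 cont=43.4944 V=44.2495[EX]; j=1 S=57.2945 intr=34.5555 cont=33.8004 V=34.5555[EX]; j=2 S=68.9629 intr=22.8871 cont=22.1320 V=22.8871[EX]; j=3 S=83.0075 intr=8.8425 cont=9.8536 V=9.8536[hold]; j=4 S=99.9124 intr=0.0000 cont=1.9914 V=1.9914[hold]; j=5 S=120.2601 intr=0.0000 cont=0.0000 V=0.0000[hold]  S*(5)=68.9629
k=4: j=0 S=52.2230 intr=39.6270 cont=38.8719 V=39.6270[EX]; j=1 S=62.8585 intr=28.9915 cont=28.2364 V=28.9915[EX]; j=2 S=75.6600 intr=16.1900 cont=15.9579 V=16.1900[EX]; j=3 S=91.0685 intr=0.7815 cont=5.7062 V=5.7062[hold]; j=4 S=109.6151 intr=0.0000 cont=0.9451 V=0.9451[hold]  S*(4)=75.6600
k=3: j=0 S=57.2945 intr=34.5555 cont=33.8004 V=34.5555[EX]; j=1 S=68.9629 intr=22.8871 cont=22.1320 V=22.8871[EX]; j=2 S=83.0075 intr=8.8425 cont=10.6345 V=10.6345[hold]; j=3 S=99.9124 intr=0.0000 cont=3.1968 V=3.1968[hold]  S*(3)=68.9629
k=2: j=0 S=62.8585 intr=28.9915 cont=28.2364 V=28.9915[EX]; j=1 S=75.6600 intr=16.1900 cont=16.3618 V=16.3618[hold]; j=2 S=91.0685 intr=0.7815 cont=6.7002 V=6.7002[hold]  S*(2)=62.8585
k=1: j=0 S=68.9629 intr=22.8871 cont=22.2209 V=22.8871[EX]; j=1 S=83.0075 intr=8.8425 cont=11.2302 V=11.2302[hold]  S*(1)=68.9629
k=0: j=0 S=75.6600 intr=16.1900 cont=16.6699 V=16.6699[hold]  S*(0)=-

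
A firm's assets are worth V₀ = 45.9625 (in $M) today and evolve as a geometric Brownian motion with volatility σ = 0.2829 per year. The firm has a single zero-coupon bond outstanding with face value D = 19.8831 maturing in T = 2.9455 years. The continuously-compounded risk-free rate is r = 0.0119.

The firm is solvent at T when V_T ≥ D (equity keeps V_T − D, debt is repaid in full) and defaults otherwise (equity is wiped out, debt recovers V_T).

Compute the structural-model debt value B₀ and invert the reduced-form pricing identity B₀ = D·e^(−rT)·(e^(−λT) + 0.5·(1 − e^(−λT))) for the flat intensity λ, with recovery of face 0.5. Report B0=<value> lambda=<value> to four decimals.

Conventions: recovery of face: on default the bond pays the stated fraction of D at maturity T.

With assets at 45.9625 and a single debt payment of 19.8831 at 2.9455 years:
d₁ = [ln(V₀/D) + (r + σ²/2)T] / (σ√T)
   = [ln(45.9625/19.8831) + (0.0119 + 0.5·0.2829²)·2.9455] / (0.2829·√2.9455)
   = [0.837956 + 0.152919] / 0.485526 = 2.040828
d₂ = d₁ − σ√T = 2.040828 − 0.485526 = 1.555302
N(d₁) = 0.979366,  N(d₂) = 0.940063,  e^(−rT) = 0.965556
E₀ = V₀·N(d₁) − D·e^(−rT)·N(d₂)
   = 45.9625·0.979366 − 19.8831·0.965556·0.940063 = 26.966557
B₀ = V₀ − E₀ = 45.9625 − 26.966557 = 18.995943
e^(−λT) = (B₀·e^(rT)/D − 0.5)/(1 − 0.5) = (18.9959·1.035673/19.8831 − 0.5)/0.5 = 0.97892085
λ = −ln(0.97892085)/2.9455 = 0.007233

B0=18.9959 lambda=0.0072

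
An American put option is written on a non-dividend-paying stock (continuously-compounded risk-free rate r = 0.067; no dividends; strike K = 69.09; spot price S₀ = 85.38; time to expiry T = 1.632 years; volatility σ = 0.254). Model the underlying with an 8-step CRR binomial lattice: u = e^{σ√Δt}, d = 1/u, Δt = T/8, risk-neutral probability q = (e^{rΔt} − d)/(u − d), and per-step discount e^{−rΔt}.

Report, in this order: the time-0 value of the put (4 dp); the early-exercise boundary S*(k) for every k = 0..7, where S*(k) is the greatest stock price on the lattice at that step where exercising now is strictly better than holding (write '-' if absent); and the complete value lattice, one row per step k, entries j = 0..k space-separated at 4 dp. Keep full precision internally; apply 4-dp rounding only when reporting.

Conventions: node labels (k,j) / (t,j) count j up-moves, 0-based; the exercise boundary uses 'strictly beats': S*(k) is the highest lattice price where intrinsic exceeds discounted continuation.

price = 2.1851
boundary = - - - - 53.9588 48.1104 53.9588 60.5182
tree:
2.1851
3.7046 0.9007
6.1232 1.6661 0.2486
9.8115 3.0268 0.5085 0.0257
15.1312 5.3708 1.0366 0.0556 0.0000
20.9796 9.2285 2.1054 0.1202 0.0000 0.0000
26.1941 15.1312 4.2583 0.2598 0.0000 0.0000 0.0000
30.8434 20.9796 8.5718 0.5619 0.0000 0.0000 0.0000 0.0000
34.9888 26.1941 15.1312 1.2151 0.0000 0.0000 0.0000 0.0000 0.0000

Δt=0.20400, u=1.12156, d=0.89161, q=0.53120, disc=e^(-rΔt)=0.98642
k=8 terminal: V=max(K-S,0) → 34.9888 26.1941 15.1312 1.2151 0.0000 0.0000 0.0000 0.0000 0.0000
k=7: j=0 S=38.2466 intr=30.8434 cont=29.9055 V=30.8434[EX]; j=1 S=48.1104 intr=20.9796 cont=20.0417 V=20.9796[EX]; j=2 S=60.5182 intr=8.5718 cont=7.6339 V=8.5718[EX]; j=3 S=76.1260 intr=0.0000 cont=0.5619 V=0.5619[hold]; j=4 S=95.7590 intr=0.0000 cont=0.0000 V=0.0000[hold]; j=5 S=120.4554 intr=0.0000 cont=0.0000 V=0.0000[hold]; j=6 S=151.5211 intr=0.0000 cont=0.0000 V=0.0000[hold]; j=7 S=190.5986 intr=0.0000 cont=0.0000 V=0.0000[hold]  S*(7)=60.5182
k=6: j=0 S=42.8959 intr=26.1941 cont=25.2562 V=26.1941[EX]; j=1 S=53.9588 intr=15.1312 cont=14.1933 V=15.1312[EX]; j=2 S=67.8749 intr=1.2151 cont=4.2583 V=4.2583[hold]; j=3 S=85.3800 intr=0.0000 cont=0.2598 V=0.2598[hold]; j=4 S=107.3997 intr=0.0000 cont=0.0000 V=0.0000[hold]; j=5 S=135.0982 intr=0.0000 cont=0.0000 V=0.0000[hold]; j=6 S=169.9403 intr=0.0000 cont=0.0000 V=0.0000[hold]  S*(6)=53.9588
k=5: j=0 S=48.1104 intr=20.9796 cont=20.0417 V=20.9796[EX]; j=1 S=60.5182 intr=8.5718 cont=9.2285 V=9.2285[hold]; j=2 S=76.1260 intr=0.0000 cont=2.1054 V=2.1054[hold]; j=3 S=95.7590 intr=0.0000 cont=0.1202 V=0.1202[hold]; j=4 S=120.4554 intr=0.0000 cont=0.0000 V=0.0000[hold]; j=5 S=151.5211 intr=0.0000 cont=0.0000 V=0.0000[hold]  S*(5)=48.1104
k=4: j=0 S=53.9588 intr=15.1312 cont=14.5374 V=15.1312[EX]; j=1 S=67.8749 intr=1.2151 cont=5.3708 V=5.3708[hold]; j=2 S=85.3800 intr=0.0000 cont=1.0366 V=1.0366[hold]; j=3 S=107.3997 intr=0.0000 cont=0.0556 V=0.0556[hold]; j=4 S=135.0982 intr=0.0000 cont=0.0000 V=0.0000[hold]  S*(4)=53.9588
k=3: j=0 S=60.5182 intr=8.5718 cont=9.8115 V=9.8115[hold]; j=1 S=76.1260 intr=0.0000 cont=3.0268 V=3.0268[hold]; j=2 S=95.7590 intr=0.0000 cont=0.5085 V=0.5085[hold]; j=3 S=120.4554 intr=0.0000 cont=0.0257 V=0.0257[hold]  S*(3)=-
k=2: j=0 S=67.8749 intr=1.2151 cont=6.1232 V=6.1232[hold]; j=1 S=85.3800 intr=0.0000 cont=1.6661 V=1.6661[hold]; j=2 S=107.3997 intr=0.0000 cont=0.2486 V=0.2486[hold]  S*(2)=-
k=1: j=0 S=76.1260 intr=0.0000 cont=3.7046 V=3.7046[hold]; j=1 S=95.7590 intr=0.0000 cont=0.9007 V=0.9007[hold]  S*(1)=-
k=0: j=0 S=85.3800 intr=0.0000 cont=2.1851 V=2.1851[hold]  S*(0)=-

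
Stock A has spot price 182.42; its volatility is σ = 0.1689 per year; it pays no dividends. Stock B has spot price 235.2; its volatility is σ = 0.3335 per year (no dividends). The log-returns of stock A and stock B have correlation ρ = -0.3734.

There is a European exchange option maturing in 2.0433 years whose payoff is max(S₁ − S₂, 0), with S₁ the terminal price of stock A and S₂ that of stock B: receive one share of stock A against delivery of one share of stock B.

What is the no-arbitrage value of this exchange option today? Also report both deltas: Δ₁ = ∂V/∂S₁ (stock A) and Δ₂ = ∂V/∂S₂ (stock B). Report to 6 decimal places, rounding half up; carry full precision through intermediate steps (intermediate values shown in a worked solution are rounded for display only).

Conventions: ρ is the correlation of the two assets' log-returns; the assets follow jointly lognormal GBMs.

σ_eff = √(σ₁² + σ₂² − 2ρσ₁σ₂) = √(0.1689² + 0.3335² − 2·-0.3734·0.1689·0.3335) = 0.426398
d₁ = (ln(S₁/S₂) + (q₂ − q₁ + σ_eff²/2)T) / (σ_eff√T) = (ln(182.42/235.2) + (0.0 − 0.0 + 0.090908)·2.0433) / 0.609511 = -0.112177
d₂ = d₁ − σ_eff√T = -0.112177 − 0.609511 = -0.721687
N(d₁) = 0.455342,  N(d₂) = 0.235243
V = S₁·e^{−q₁T}·N(d₁) − S₂·e^{−q₂T}·N(d₂) = 83.063427 − 55.329240 = 27.734187
Key observation: pricing in stock B-units makes this a unit-strike call on the ratio S₁/S₂ — the risk-free rate cancels and cannot affect the value.
Δ₁ = e^{−q₁T}·N(d₁) = 0.455342;  Δ₂ = −e^{−q₂T}·N(d₂) = -0.235243

exchange price = 27.734187
Δ1 = 0.455342
Δ2 = -0.235243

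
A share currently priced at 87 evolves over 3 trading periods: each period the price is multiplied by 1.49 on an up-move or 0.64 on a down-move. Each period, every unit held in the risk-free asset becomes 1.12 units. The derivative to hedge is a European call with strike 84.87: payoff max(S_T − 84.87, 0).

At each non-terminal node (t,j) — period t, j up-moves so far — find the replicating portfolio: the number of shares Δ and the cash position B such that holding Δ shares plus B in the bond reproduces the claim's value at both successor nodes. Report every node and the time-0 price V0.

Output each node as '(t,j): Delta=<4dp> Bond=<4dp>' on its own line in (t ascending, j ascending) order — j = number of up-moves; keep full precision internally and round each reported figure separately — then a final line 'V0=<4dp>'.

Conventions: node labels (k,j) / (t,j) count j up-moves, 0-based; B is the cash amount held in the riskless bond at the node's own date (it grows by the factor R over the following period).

Risk-neutral probability p* = (R−d)/(u−d) = (1.12−0.64)/(1.49−0.64) = 0.5647.
Expiry values: V(3,0)=0.0000, V(3,1)=0.0000, V(3,2)=38.7452, V(3,3)=202.9216
  t=2,j=0: stock 35.6352 → up 53.0964 (V=0.0000), down 22.8065 (V=0.0000). Price 0.0000; hedge Δ=0.0000, bond B=0.0000.
  t=2,j=1: stock 82.9632 → up 123.6152 (V=38.7452), down 53.0964 (V=0.0000). Price 19.5354; hedge Δ=0.5494, bond B=-26.0472.
  t=2,j=2: stock 193.1487 → up 287.7916 (V=202.9216), down 123.6152 (V=38.7452). Price 117.3719; hedge Δ=1.0000, bond B=-75.7768.
  t=1,j=0: stock 55.6800 → up 82.9632 (V=19.5354), down 35.6352 (V=0.0000). Price 9.8498; hedge Δ=0.4128, bond B=-13.1330.
  t=1,j=1: stock 129.6300 → up 193.1487 (V=117.3719), down 82.9632 (V=19.5354). Price 66.7716; hedge Δ=0.8879, bond B=-48.3302.
  t=0,j=0: stock 87.0000 → up 129.6300 (V=66.7716), down 55.6800 (V=9.8498). Price 37.4945; hedge Δ=0.7697, bond B=-29.4724.
Sanity check at the root: Δ(0,0)·S0 + B(0,0) reproduces V0 = 37.4945.

(0,0): Delta=0.7697 Bond=-29.4724
(1,0): Delta=0.4128 Bond=-13.1330
(1,1): Delta=0.8879 Bond=-48.3302
(2,0): Delta=0.0000 Bond=0.0000
(2,1): Delta=0.5494 Bond=-26.0472
(2,2): Delta=1.0000 Bond=-75.7768
V0=37.4945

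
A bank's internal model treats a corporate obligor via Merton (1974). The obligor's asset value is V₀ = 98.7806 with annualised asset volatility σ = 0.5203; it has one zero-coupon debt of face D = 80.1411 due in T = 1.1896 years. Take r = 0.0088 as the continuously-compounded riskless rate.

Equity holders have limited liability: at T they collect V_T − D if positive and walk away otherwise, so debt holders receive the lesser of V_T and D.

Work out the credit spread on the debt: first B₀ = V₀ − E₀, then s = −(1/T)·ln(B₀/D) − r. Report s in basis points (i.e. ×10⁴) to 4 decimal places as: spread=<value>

Equity is a call on the firm's assets struck at D = 80.1411:
d₁ = [ln(V₀/D) + (r + σ²/2)T] / (σ√T)
   = [ln(98.7806/80.1411) + (0.0088 + 0.5·0.5203²)·1.1896] / (0.5203·√1.1896)
   = [0.209112 + 0.171488] / 0.567485 = 0.670679
d₂ = d₁ − σ√T = 0.670679 − 0.567485 = 0.103195
N(d₁) = 0.748788,  N(d₂) = 0.541096,  e^(−rT) = 0.989586
E₀ = V₀·N(d₁) − D·e^(−rT)·N(d₂)
   = 98.7806·0.748788 − 80.1411·0.989586·0.541096 = 31.053272
B₀ = V₀ − E₀ = 98.7806 − 31.053272 = 67.727328
spread = −(1/T)·ln(B₀/D) − r = −(1/1.1896)·ln(67.727328/80.1411) − 0.0088 = 0.13267534
in basis points: 0.13267534 × 10⁴ = 1326.7534 bp

spread=1326.7534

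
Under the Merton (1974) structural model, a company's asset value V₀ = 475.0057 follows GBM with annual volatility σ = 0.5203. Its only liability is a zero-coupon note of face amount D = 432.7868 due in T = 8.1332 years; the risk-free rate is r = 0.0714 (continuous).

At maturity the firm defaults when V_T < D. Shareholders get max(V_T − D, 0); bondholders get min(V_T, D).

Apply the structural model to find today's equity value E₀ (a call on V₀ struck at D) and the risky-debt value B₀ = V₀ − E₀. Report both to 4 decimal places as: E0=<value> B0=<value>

Work the structural quantities from V₀ = 475.0057 against face 432.7868:
d₁ = [ln(V₀/D) + (r + σ²/2)T] / (σ√T)
   = [ln(475.0057/432.7868) + (0.0714 + 0.5·0.5203²)·8.1332] / (0.5203·√8.1332)
   = [0.093082 + 1.681588] / 1.483831 = 1.196005
d₂ = d₁ − σ√T = 1.196005 − 1.483831 = -0.287826
N(d₁) = 0.884153,  N(d₂) = 0.386740,  e^(−rT) = 0.559501
E₀ = V₀·N(d₁) − D·e^(−rT)·N(d₂)
   = 475.0057·0.884153 − 432.7868·0.559501·0.386740 = 326.330641
B₀ = V₀ − E₀ = 475.0057 − 326.330641 = 148.675059

E0=326.3306 B0=148.6751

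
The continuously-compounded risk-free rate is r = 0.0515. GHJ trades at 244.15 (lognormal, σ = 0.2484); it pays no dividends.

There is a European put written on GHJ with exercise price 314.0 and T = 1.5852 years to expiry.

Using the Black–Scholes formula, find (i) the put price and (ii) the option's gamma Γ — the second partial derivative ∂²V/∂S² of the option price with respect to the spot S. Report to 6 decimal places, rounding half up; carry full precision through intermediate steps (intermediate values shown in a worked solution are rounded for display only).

σ√T = 0.2484·√1.5852 = 0.312747
d₁ = (ln(S/K) + (r+σ²/2)T) / (σ√T) = (ln(244.15/314.0) + (0.0515+0.2484²/2)·1.5852) / 0.312747 = (-0.251610 + 0.130543) / 0.312747 = -0.387108
d₂ = d₁ − σ√T = -0.387108 − 0.312747 = -0.699855
e^{−rT} = 0.921606
N(−d₁) = 0.650662,  N(−d₂) = 0.757991
Put price V = K·e^{−rT}·N(−d₂) − S·N(−d₁) = 219.350648 − 158.859082 = 60.491567
φ(d₁) = (1/√(2π))·e^{−d₁²/2} = 0.370143
Γ = φ(d₁) / (S·σ·√T) = 0.004848

price = 60.491567
Γ = 0.004848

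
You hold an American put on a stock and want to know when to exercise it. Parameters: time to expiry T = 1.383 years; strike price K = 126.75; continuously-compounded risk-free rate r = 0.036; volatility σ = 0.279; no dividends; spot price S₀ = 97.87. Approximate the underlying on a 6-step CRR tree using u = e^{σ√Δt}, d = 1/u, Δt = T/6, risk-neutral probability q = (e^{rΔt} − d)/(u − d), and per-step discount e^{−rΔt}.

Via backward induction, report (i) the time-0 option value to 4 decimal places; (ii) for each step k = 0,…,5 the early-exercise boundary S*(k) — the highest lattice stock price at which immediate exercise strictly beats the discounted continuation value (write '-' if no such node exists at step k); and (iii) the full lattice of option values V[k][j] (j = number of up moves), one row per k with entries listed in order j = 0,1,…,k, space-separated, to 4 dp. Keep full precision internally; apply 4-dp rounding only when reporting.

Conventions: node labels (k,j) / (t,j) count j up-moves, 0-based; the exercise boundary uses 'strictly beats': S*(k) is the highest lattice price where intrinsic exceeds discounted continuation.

price = 30.3664
boundary = - 85.6005 74.8692 85.6005 97.8700 111.8982
tree:
30.3664
41.1495 19.9867
51.8808 29.4068 10.8094
61.2668 41.1495 18.0419 3.6874
69.4762 51.8808 28.8800 7.4003 0.0000
76.6563 61.2668 41.1495 14.8518 0.0000 0.0000
82.9363 69.4762 51.8808 28.8800 0.0000 0.0000 0.0000

Δt=0.23050  u=1.14333  d=0.87463  q=0.49757  discount=0.99174
step 6 (expiry): payoffs max(K−S,0) = 82.9363 69.4762 51.8808 28.8800 0.0000 0.0000 0.0000
step 5: (k=5,j=0): S=50.0937, K−S=76.6563, hold=75.6089 ⇒ V=76.6563 exercise | (k=5,j=1): S=65.4832, K−S=61.2668, hold=60.2194 ⇒ V=61.2668 exercise | (k=5,j=2): S=85.6005, K−S=41.1495, hold=40.1021 ⇒ V=41.1495 exercise | (k=5,j=3): S=111.8982, K−S=14.8518, hold=14.3902 ⇒ V=14.8518 exercise | (k=5,j=4): S=146.2748, K−S=0.0000, hold=0.0000 ⇒ V=0.0000 continue | (k=5,j=5): S=191.2125, K−S=0.0000, hold=0.0000 ⇒ V=0.0000 continue  boundary S*=111.8982
step 4: (k=4,j=0): S=57.2738, K−S=69.4762, hold=68.4287 ⇒ V=69.4762 exercise | (k=4,j=1): S=74.8692, K−S=51.8808, hold=50.8334 ⇒ V=51.8808 exercise | (k=4,j=2): S=97.8700, K−S=28.8800, hold=27.8326 ⇒ V=28.8800 exercise | (k=4,j=3): S=127.9370, K−S=0.0000, hold=7.4003 ⇒ V=7.4003 continue | (k=4,j=4): S=167.2411, K−S=0.0000, hold=0.0000 ⇒ V=0.0000 continue  boundary S*=97.8700
step 3: (k=3,j=0): S=65.4832, K−S=61.2668, hold=60.2194 ⇒ V=61.2668 exercise | (k=3,j=1): S=85.6005, K−S=41.1495, hold=40.1021 ⇒ V=41.1495 exercise | (k=3,j=2): S=111.8982, K−S=14.8518, hold=18.0419 ⇒ V=18.0419 continue | (k=3,j=3): S=146.2748, K−S=0.0000, hold=3.6874 ⇒ V=3.6874 continue  boundary S*=85.6005
step 2: (k=2,j=0): S=74.8692, K−S=51.8808, hold=50.8334 ⇒ V=51.8808 exercise | (k=2,j=1): S=97.8700, K−S=28.8800, hold=29.4068 ⇒ V=29.4068 continue | (k=2,j=2): S=127.9370, K−S=0.0000, hold=10.8094 ⇒ V=10.8094 continue  boundary S*=74.8692
step 1: (k=1,j=0): S=85.6005, K−S=41.1495, hold=40.3620 ⇒ V=41.1495 exercise | (k=1,j=1): S=111.8982, K−S=14.8518, hold=19.9867 ⇒ V=19.9867 continue  boundary S*=85.6005
step 0: (k=0,j=0): S=97.8700, K−S=28.8800, hold=30.3664 ⇒ V=30.3664 continue  boundary S*=-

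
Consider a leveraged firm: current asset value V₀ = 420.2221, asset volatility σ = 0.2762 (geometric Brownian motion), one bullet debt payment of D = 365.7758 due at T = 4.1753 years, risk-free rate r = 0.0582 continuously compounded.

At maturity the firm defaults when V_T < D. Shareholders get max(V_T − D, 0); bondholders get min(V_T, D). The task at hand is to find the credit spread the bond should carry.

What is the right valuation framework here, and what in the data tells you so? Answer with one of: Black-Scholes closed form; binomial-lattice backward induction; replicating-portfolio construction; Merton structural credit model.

framework: Merton structural credit model

Key observation: assets follow a GBM and default happens iff V_T < 365.7758; valuing claims on that split (equity as a call, risky debt as the residual) is the structural model's definition.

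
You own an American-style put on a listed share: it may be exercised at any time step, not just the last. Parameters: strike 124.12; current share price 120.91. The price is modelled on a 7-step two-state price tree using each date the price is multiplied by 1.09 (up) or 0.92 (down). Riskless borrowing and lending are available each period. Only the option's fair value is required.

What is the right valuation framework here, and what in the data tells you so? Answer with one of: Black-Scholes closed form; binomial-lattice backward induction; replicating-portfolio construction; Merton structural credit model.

framework: binomial-lattice backward induction

Key observation: early exercise of the strike-124.12 put must be checked at each of the 7 dates (spot 120.91), which forces a node-by-node comparison of intrinsic and continuation value backward from expiry.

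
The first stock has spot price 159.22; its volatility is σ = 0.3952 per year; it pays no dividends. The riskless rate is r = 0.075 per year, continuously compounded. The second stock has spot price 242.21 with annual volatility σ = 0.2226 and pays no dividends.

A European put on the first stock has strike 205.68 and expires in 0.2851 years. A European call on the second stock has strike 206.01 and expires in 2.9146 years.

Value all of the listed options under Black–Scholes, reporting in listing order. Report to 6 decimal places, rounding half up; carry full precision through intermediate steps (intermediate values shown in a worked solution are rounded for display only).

price(the first stock put K=205.68) = 44.630997
price(the second stock call K=206.01) = 82.904723

[the first stock put K=205.68]
σ√T = 0.3952·√0.2851 = 0.211016
d₁ = (ln(S/K) + (r+σ²/2)T) / (σ√T) = (ln(159.22/205.68) + (0.075+0.3952²/2)·0.2851) / 0.211016 = (-0.256035 + 0.043646) / 0.211016 = -1.006503
d₂ = d₁ − σ√T = -1.006503 − 0.211016 = -1.217519
e^{−rT} = 0.978844
N(−d₁) = 0.842913,  N(−d₂) = 0.888297
price = K·e^{−rT}·N(−d₂) − S·N(−d₁) = 178.839625 − 134.208627 = 44.630997
[the second stock call K=206.01]
σ√T = 0.2226·√2.9146 = 0.380027
d₁ = (ln(S/K) + (r+σ²/2)T) / (σ√T) = (ln(242.21/206.01) + (0.075+0.2226²/2)·2.9146) / 0.380027 = (0.161880 + 0.290805) / 0.380027 = 1.191193
d₂ = d₁ − σ√T = 1.191193 − 0.380027 = 0.811166
e^{−rT} = 0.803647
N(d₁) = 0.883211,  N(d₂) = 0.791365
price = S·N(d₁) − K·e^{−rT}·N(d₂) = 213.922561 − 131.017839 = 82.904723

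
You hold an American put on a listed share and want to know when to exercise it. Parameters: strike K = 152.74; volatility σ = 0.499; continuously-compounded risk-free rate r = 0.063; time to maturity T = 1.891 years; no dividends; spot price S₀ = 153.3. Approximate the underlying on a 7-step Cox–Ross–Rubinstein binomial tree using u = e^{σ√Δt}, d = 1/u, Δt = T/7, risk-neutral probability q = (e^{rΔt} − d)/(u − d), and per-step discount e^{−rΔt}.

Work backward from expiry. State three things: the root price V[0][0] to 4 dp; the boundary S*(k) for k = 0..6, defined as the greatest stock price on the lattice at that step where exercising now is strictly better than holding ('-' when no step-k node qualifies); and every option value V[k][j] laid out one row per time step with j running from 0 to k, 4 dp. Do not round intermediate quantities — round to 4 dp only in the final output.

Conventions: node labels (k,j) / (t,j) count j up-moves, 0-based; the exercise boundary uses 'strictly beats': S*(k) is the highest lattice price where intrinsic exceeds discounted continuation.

price = 33.7857
boundary = - - - 70.4094 54.3242 70.4094 91.2574
tree:
33.7857
46.9620 20.0606
63.2773 30.1553 9.3322
82.3306 43.9593 15.5843 2.5741
98.4158 61.6552 25.4747 4.9238 0.0000
110.8263 82.3306 40.4355 9.4184 0.0000 0.0000
120.4015 98.4158 61.4826 18.0160 0.0000 0.0000 0.0000
127.7893 110.8263 82.3306 34.4617 0.0000 0.0000 0.0000 0.0000

Δt=0.27014  u=1.29610  d=0.77155  q=0.46824  discount=0.98313
step 7 (expiry): payoffs max(K−S,0) = 127.7893 110.8263 82.3306 34.4617 0.0000 0.0000 0.0000 0.0000
step 6: (k=6,j=0): S=32.3385, K−S=120.4015, hold=117.8241 ⇒ V=120.4015 exercise | (k=6,j=1): S=54.3242, K−S=98.4158, hold=95.8383 ⇒ V=98.4158 exercise | (k=6,j=2): S=91.2574, K−S=61.4826, hold=58.9052 ⇒ V=61.4826 exercise | (k=6,j=3): S=153.3000, K−S=0.0000, hold=18.0160 ⇒ V=18.0160 continue | (k=6,j=4): S=257.5232, K−S=0.0000, hold=0.0000 ⇒ V=0.0000 continue | (k=6,j=5): S=432.6042, K−S=0.0000, hold=0.0000 ⇒ V=0.0000 continue | (k=6,j=6): S=726.7164, K−S=0.0000, hold=0.0000 ⇒ V=0.0000 continue  boundary S*=91.2574
step 5: (k=5,j=0): S=41.9137, K−S=110.8263, hold=108.2488 ⇒ V=110.8263 exercise | (k=5,j=1): S=70.4094, K−S=82.3306, hold=79.7531 ⇒ V=82.3306 exercise | (k=5,j=2): S=118.2783, K−S=34.4617, hold=40.4355 ⇒ V=40.4355 continue | (k=5,j=3): S=198.6915, K−S=0.0000, hold=9.4184 ⇒ V=9.4184 continue | (k=5,j=4): S=333.7748, K−S=0.0000, hold=0.0000 ⇒ V=0.0000 continue | (k=5,j=5): S=560.6965, K−S=0.0000, hold=0.0000 ⇒ V=0.0000 continue  boundary S*=70.4094
step 4: (k=4,j=0): S=54.3242, K−S=98.4158, hold=95.8383 ⇒ V=98.4158 exercise | (k=4,j=1): S=91.2574, K−S=61.4826, hold=61.6552 ⇒ V=61.6552 continue | (k=4,j=2): S=153.3000, K−S=0.0000, hold=25.4747 ⇒ V=25.4747 continue | (k=4,j=3): S=257.5232, K−S=0.0000, hold=4.9238 ⇒ V=4.9238 continue | (k=4,j=4): S=432.6042, K−S=0.0000, hold=0.0000 ⇒ V=0.0000 continue  boundary S*=54.3242
step 3: (k=3,j=0): S=70.4094, K−S=82.3306, hold=79.8325 ⇒ V=82.3306 exercise | (k=3,j=1): S=118.2783, K−S=34.4617, hold=43.9593 ⇒ V=43.9593 continue | (k=3,j=2): S=198.6915, K−S=0.0000, hold=15.5843 ⇒ V=15.5843 continue | (k=3,j=3): S=333.7748, K−S=0.0000, hold=2.5741 ⇒ V=2.5741 continue  boundary S*=70.4094
step 2: (k=2,j=0): S=91.2574, K−S=61.4826, hold=63.2773 ⇒ V=63.2773 continue | (k=2,j=1): S=153.3000, K−S=0.0000, hold=30.1553 ⇒ V=30.1553 continue | (k=2,j=2): S=257.5232, K−S=0.0000, hold=9.3322 ⇒ V=9.3322 continue  boundary S*=-
step 1: (k=1,j=0): S=118.2783, K−S=34.4617, hold=46.9620 ⇒ V=46.9620 continue | (k=1,j=1): S=198.6915, K−S=0.0000, hold=20.0606 ⇒ V=20.0606 continue  boundary S*=-
step 0: (k=0,j=0): S=153.3000, K−S=0.0000, hold=33.7857 ⇒ V=33.7857 continue  boundary S*=-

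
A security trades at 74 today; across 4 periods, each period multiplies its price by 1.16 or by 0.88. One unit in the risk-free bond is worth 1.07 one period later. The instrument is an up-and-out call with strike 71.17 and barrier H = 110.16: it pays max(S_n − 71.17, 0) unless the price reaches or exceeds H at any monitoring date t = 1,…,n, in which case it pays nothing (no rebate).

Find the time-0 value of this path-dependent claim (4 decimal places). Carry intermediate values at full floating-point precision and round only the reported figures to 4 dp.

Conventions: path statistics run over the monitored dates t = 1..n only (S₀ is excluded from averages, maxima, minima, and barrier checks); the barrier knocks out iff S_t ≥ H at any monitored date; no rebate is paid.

price = 8.2986

No-arbitrage gives p* = (R−d)/(u−d) = 0.6786: enumerate every path, weight its payoff by its p*-probability, and discount by R^4.
Enumerate all 2^4 = 16 price paths (U = up ×1.16, D = down ×0.88); each path with k up-moves has probability p*^k·(1−p*)^(4−k).
DDDD: M=65.1200, payoff=0.0000, prob=0.010674
UDDD: M=85.8400, payoff=0.0000, prob=0.022535
DUDD: M=75.5392, payoff=0.0000, prob=0.022535
UUDD: M=99.5744, payoff=5.9404, prob=0.047573
DDUD: M=66.4745, payoff=0.0000, prob=0.022535
UDUD: M=87.6255, payoff=5.9404, prob=0.047573
DUUD: M=87.6255, payoff=5.9404, prob=0.047573
UUUD: M=115.5063, payoff=0.0000, prob=0.100432
DDDU: M=65.1200, payoff=0.0000, prob=0.022535
UDDU: M=85.8400, payoff=5.9404, prob=0.047573
DUDU: M=77.1104, payoff=5.9404, prob=0.047573
UUDU: M=101.6455, payoff=30.4755, prob=0.100432
DDUU: M=77.1104, payoff=5.9404, prob=0.047573
UDUU: M=101.6455, payoff=30.4755, prob=0.100432
DUUU: M=101.6455, payoff=30.4755, prob=0.100432
UUUU: M=133.9873, payoff=0.0000, prob=0.212023
Price = Σ prob·payoff / R^4 = 10.877760 / 1.310796 = 8.2986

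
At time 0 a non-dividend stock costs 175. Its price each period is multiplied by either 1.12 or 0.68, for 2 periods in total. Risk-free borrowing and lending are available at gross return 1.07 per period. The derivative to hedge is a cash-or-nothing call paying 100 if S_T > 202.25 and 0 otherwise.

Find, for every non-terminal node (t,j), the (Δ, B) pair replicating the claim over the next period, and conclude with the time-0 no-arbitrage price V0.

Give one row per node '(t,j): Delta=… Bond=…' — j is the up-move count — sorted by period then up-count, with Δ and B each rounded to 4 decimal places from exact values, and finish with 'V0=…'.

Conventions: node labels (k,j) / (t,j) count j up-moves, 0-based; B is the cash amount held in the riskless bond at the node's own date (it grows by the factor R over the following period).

(0,0): Delta=1.0758 Bond=-119.6467
(1,0): Delta=0.0000 Bond=0.0000
(1,1): Delta=1.1596 Bond=-144.4350
V0=68.6209

Since d<R<u, set p* = (R−d)/(u−d) = 0.8864; price each node as the discounted p*-expectation of its children.
At maturity the claim pays: V(2,0)=0.0000, V(2,1)=0.0000, V(2,2)=100.0000
Node (1,0) S=119.0000: V=(p*·0.0000+(1−p*)·0.0000)/1.07=0.0000; Δ=(0.0000−0.0000)/(133.2800−80.9200)=0.0000; B=V−Δ·S=0.0000
Node (1,1) S=196.0000: V=(p*·100.0000+(1−p*)·0.0000)/1.07=82.8377; Δ=(100.0000−0.0000)/(219.5200−133.2800)=1.1596; B=V−Δ·S=-144.4350
Node (0,0) S=175.0000: V=(p*·82.8377+(1−p*)·0.0000)/1.07=68.6209; Δ=(82.8377−0.0000)/(196.0000−119.0000)=1.0758; B=V−Δ·S=-119.6467
As a check, the time-0 holding Δ(0,0)·S0 + B(0,0) comes to 68.6209 — exactly V0.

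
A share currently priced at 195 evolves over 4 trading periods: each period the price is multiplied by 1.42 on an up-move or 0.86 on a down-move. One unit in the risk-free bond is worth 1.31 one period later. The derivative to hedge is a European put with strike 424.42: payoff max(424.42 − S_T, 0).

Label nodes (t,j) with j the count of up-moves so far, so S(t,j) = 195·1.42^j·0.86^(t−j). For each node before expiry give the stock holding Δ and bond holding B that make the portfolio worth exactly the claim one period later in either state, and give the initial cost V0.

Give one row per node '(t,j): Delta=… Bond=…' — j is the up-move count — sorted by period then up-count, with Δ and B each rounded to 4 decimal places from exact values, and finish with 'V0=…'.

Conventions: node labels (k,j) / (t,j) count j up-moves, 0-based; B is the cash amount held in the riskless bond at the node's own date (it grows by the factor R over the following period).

(0,0): Delta=-0.2527 Bond=58.2728
(1,0): Delta=-0.7766 Bond=164.1980
(1,1): Delta=-0.1751 Bond=54.8603
(2,0): Delta=-1.0000 Bond=247.3166
(2,1): Delta=-0.7435 Bond=207.2240
(2,2): Delta=-0.0910 Bond=38.7796
(3,0): Delta=-1.0000 Bond=323.9847
(3,1): Delta=-1.0000 Bond=323.9847
(3,2): Delta=-0.7056 Bond=258.6250
(3,3): Delta=0.0000 Bond=0.0000
V0=8.9967

Arbitrage-free pricing uses the up-move probability p* = (R−d)/(u−d) = 0.8036, discounting each step at R = 1.31.
Terminal payoffs: V(4,0)=317.7534, V(4,1)=248.2961, V(4,2)=133.6108, V(4,3)=0.0000, V(4,4)=0.0000
  t=3,j=0: stock 124.0309 → up 176.1239 (V=248.2961), down 106.6666 (V=317.7534). Price 199.9538; hedge Δ=-1.0000, bond B=323.9847.
  t=3,j=1: stock 204.7952 → up 290.8092 (V=133.6108), down 176.1239 (V=248.2961). Price 119.1895; hedge Δ=-1.0000, bond B=323.9847.
  t=3,j=2: stock 338.1503 → up 480.1734 (V=0.0000), down 290.8092 (V=133.6108). Price 20.0343; hedge Δ=-0.7056, bond B=258.6250.
  t=3,j=3: stock 558.3412 → up 792.8444 (V=0.0000), down 480.1734 (V=0.0000). Price 0.0000; hedge Δ=0.0000, bond B=0.0000.
  t=2,j=0: stock 144.2220 → up 204.7952 (V=119.1895), down 124.0309 (V=199.9538). Price 103.0946; hedge Δ=-1.0000, bond B=247.3166.
  t=2,j=1: stock 238.1340 → up 338.1503 (V=20.0343), down 204.7952 (V=119.1895). Price 30.1612; hedge Δ=-0.7435, bond B=207.2240.
  t=2,j=2: stock 393.1980 → up 558.3412 (V=0.0000), down 338.1503 (V=20.0343). Price 3.0041; hedge Δ=-0.0910, bond B=38.7796.
  t=1,j=0: stock 167.7000 → up 238.1340 (V=30.1612), down 144.2220 (V=103.0946). Price 33.9599; hedge Δ=-0.7766, bond B=164.1980.
  t=1,j=1: stock 276.9000 → up 393.1980 (V=3.0041), down 238.1340 (V=30.1612). Price 6.3653; hedge Δ=-0.1751, bond B=54.8603.
  t=0,j=0: stock 195.0000 → up 276.9000 (V=6.3653), down 167.7000 (V=33.9599). Price 8.9967; hedge Δ=-0.2527, bond B=58.2728.
Check: Δ(0,0)·S0 + B(0,0) = 8.9967 = V0.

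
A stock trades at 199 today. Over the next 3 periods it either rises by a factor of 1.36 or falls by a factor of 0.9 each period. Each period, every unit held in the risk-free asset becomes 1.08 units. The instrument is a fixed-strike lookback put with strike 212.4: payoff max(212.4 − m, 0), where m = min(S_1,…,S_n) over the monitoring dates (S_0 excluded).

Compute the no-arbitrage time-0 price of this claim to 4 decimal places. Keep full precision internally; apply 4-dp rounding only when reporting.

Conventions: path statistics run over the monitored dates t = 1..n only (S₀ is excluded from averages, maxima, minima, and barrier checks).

price = 24.2442

Under the martingale measure an up-move has probability p* = 0.3913; value the claim as the probability-weighted average of per-path payoffs, discounted 3 periods at R = 1.08.
Enumerate all 2^3 = 8 price paths (U = up ×1.36, D = down ×0.9); each path with k up-moves has probability p*^k·(1−p*)^(3−k).
DDD: m=145.0710, payoff=67.3290, prob=0.225528
UDD: m=219.2184, payoff=0.0000, prob=0.144982
DUD: m=179.1000, payoff=33.3000, prob=0.144982
UUD: m=270.6400, payoff=0.0000, prob=0.093203
DDU: m=161.1900, payoff=51.2100, prob=0.144982
UDU: m=243.5760, payoff=0.0000, prob=0.093203
DUU: m=179.1000, payoff=33.3000, prob=0.093203
UUU: m=270.6400, payoff=0.0000, prob=0.059916
Price = Σ prob·payoff / R^3 = 30.540693 / 1.259712 = 24.2442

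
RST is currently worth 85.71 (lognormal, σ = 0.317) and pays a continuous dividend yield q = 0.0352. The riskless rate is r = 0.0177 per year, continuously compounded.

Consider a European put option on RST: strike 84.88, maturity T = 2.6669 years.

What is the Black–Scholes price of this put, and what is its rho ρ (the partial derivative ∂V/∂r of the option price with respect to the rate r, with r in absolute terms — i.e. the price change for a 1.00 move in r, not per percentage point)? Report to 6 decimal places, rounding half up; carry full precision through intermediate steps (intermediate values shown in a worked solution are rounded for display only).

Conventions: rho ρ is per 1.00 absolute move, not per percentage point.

price = 17.745427
ρ = -135.900381

σ√T = 0.317·√2.6669 = 0.517681
d₁ = (ln(S/K) + (r−q+σ²/2)T) / (σ√T) = (ln(85.71/84.88) + (0.0177−0.0352+0.317²/2)·2.6669) / 0.517681 = (0.009731 + 0.087326) / 0.517681 = 0.187485
d₂ = d₁ − σ√T = 0.187485 − 0.517681 = -0.330197
e^{−rT} = 0.953893
e^{−qT} = 0.910397
N(−d₁) = 0.425640,  N(−d₂) = 0.629374
Put price V = K·e^{−rT}·N(−d₂) − S·e^{−qT}·N(−d₁) = 50.958184 − 33.212757 = 17.745427
ρ = −K·T·e^{−rT}·N(−d₂) = -135.900381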